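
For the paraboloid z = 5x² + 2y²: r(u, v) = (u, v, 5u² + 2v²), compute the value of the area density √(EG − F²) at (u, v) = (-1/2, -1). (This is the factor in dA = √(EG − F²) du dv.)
√(EG − F²)|_{(-1/2, -1)} = sqrt(42)

E = 100*u^2 + 1, F = 40*u*v, G = 16*v^2 + 1, so EG − F² = 100*u^2 + 16*v^2 + 1. Taking the positive square root: √(EG − F²) = sqrt(100*u^2 + 16*v^2 + 1). At (u, v) = (-1/2, -1): sqrt(42).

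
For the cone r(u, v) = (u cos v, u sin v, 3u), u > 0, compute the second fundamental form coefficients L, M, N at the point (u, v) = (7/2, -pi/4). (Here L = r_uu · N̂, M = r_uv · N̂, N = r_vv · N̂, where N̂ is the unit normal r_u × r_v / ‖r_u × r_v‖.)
L = 0;  M = 0;  N = 21*sqrt(10)/20

Compute the unit normal N̂(u, v) = (-3*sqrt(10)*u*cos(v)/(10*Abs(u)), -3*sqrt(10)*u*sin(v)/(10*Abs(u)), sqrt(10)*u/(10*Abs(u))), and the second partials r_uu, r_uv, r_vv. Take dot products:
  L(u, v) = r_uu · N̂ = 0,
  M(u, v) = r_uv · N̂ = 0,
  N(u, v) = r_vv · N̂ = 3*sqrt(10)*u^2/(10*Abs(u)).
Evaluating at (u, v) = (7/2, -pi/4):
  L = 0, M = 0, N = 21*sqrt(10)/20.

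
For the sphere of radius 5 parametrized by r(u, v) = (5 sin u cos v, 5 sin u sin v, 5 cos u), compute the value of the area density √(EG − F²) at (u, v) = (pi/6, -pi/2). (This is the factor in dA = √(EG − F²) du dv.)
√(EG − F²)|_{(pi/6, -pi/2)} = 25/2

E = 25, F = 0, G = 25*sin(u)^2, so EG − F² = 625*sin(u)^2. Taking the positive square root: √(EG − F²) = 25*Abs(sin(u)). At (u, v) = (pi/6, -pi/2): 25/2.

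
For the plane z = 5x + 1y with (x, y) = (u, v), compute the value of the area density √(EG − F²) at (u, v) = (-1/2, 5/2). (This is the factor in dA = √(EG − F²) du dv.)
√(EG − F²)|_{(-1/2, 5/2)} = 3*sqrt(3)

E = 26, F = 5, G = 2, so EG − F² = 27. Taking the positive square root: √(EG − F²) = 3*sqrt(3). At (u, v) = (-1/2, 5/2): 3*sqrt(3).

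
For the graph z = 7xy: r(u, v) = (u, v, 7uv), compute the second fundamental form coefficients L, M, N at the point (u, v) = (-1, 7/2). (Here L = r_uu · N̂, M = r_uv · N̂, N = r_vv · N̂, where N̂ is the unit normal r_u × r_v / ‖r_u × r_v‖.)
L = 0;  M = 14/51;  N = 0

Compute the unit normal N̂(u, v) = (-7*v/sqrt(49*u^2 + 49*v^2 + 1), -7*u/sqrt(49*u^2 + 49*v^2 + 1), 1/sqrt(49*u^2 + 49*v^2 + 1)), and the second partials r_uu, r_uv, r_vv. Take dot products:
  L(u, v) = r_uu · N̂ = 0,
  M(u, v) = r_uv · N̂ = 7/sqrt(49*u^2 + 49*v^2 + 1),
  N(u, v) = r_vv · N̂ = 0.
Evaluating at (u, v) = (-1, 7/2):
  L = 0, M = 14/51, N = 0.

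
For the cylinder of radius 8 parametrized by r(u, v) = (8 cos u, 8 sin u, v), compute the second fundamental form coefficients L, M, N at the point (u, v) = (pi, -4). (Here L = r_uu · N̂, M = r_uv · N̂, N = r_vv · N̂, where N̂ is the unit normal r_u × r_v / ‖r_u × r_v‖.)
L = -8;  M = 0;  N = 0

Compute the unit normal N̂(u, v) = (cos(u), sin(u), 0), and the second partials r_uu, r_uv, r_vv. Take dot products:
  L(u, v) = r_uu · N̂ = -8,
  M(u, v) = r_uv · N̂ = 0,
  N(u, v) = r_vv · N̂ = 0.
Evaluating at (u, v) = (pi, -4):
  L = -8, M = 0, N = 0.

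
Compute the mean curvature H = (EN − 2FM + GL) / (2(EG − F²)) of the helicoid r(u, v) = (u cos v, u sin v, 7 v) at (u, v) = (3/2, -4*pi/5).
H = 0

With E = 1, F = 0, G = u^2 + 49, L = 0, M = -7/sqrt(u^2 + 49), N = 0, assemble
  H = (EN − 2FM + GL) / (2(EG − F²)) = 0.
At (u, v) = (3/2, -4*pi/5): H = 0.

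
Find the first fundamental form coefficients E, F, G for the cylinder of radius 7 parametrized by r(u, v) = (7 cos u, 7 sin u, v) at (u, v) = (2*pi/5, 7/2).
E = 49;  F = 0;  G = 1

Partials: r_u = (-7*sin(u), 7*cos(u), 0), r_v = (0, 0, 1). As functions of (u, v):
  E = r_u · r_u = 49,
  F = r_u · r_v = 0,
  G = r_v · r_v = 1.
Evaluating at (u, v) = (2*pi/5, 7/2): E = 49, F = 0, G = 1.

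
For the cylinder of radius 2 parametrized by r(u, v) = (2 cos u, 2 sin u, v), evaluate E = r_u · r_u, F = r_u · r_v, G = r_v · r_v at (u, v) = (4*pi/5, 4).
E = 4;  F = 0;  G = 1

Partials: r_u = (-2*sin(u), 2*cos(u), 0), r_v = (0, 0, 1). As functions of (u, v):
  E = r_u · r_u = 4,
  F = r_u · r_v = 0,
  G = r_v · r_v = 1.
Evaluating at (u, v) = (4*pi/5, 4): E = 4, F = 0, G = 1.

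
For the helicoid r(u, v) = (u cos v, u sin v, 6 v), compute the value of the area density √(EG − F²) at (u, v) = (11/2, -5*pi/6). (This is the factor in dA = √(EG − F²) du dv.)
√(EG − F²)|_{(11/2, -5*pi/6)} = sqrt(265)/2

E = 1, F = 0, G = u^2 + 36, so EG − F² = u^2 + 36. Taking the positive square root: √(EG − F²) = sqrt(u^2 + 36). At (u, v) = (11/2, -5*pi/6): sqrt(265)/2.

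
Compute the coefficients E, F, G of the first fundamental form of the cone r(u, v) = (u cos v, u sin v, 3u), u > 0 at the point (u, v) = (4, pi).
E = 10;  F = 0;  G = 16

Partials: r_u = (cos(v), sin(v), 3), r_v = (-u*sin(v), u*cos(v), 0). As functions of (u, v):
  E = r_u · r_u = 10,
  F = r_u · r_v = 0,
  G = r_v · r_v = u^2.
Evaluating at (u, v) = (4, pi): E = 10, F = 0, G = 16.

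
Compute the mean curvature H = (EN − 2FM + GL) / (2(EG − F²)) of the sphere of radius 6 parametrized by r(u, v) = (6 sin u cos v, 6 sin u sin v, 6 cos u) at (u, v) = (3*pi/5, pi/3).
H = -1/6

With E = 36, F = 0, G = 36*sin(u)^2, L = -6*sin(u)/Abs(sin(u)), M = 0, N = -6*sin(u)^3/Abs(sin(u)), assemble
  H = (EN − 2FM + GL) / (2(EG − F²)) = -sin(u)/(6*Abs(sin(u))).
At (u, v) = (3*pi/5, pi/3): H = -1/6.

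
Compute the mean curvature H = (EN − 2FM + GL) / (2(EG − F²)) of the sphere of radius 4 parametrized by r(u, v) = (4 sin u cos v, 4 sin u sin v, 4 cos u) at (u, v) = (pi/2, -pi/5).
H = -1/4

With E = 16, F = 0, G = 16*sin(u)^2, L = -4*sin(u)/Abs(sin(u)), M = 0, N = -4*sin(u)^3/Abs(sin(u)), assemble
  H = (EN − 2FM + GL) / (2(EG − F²)) = -sin(u)/(4*Abs(sin(u))).
At (u, v) = (pi/2, -pi/5): H = -1/4.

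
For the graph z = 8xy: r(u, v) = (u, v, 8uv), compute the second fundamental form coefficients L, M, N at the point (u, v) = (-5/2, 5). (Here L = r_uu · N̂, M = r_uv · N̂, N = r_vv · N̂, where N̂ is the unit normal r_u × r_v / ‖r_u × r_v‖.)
L = 0;  M = 8*sqrt(2001)/2001;  N = 0

Compute the unit normal N̂(u, v) = (-8*v/sqrt(64*u^2 + 64*v^2 + 1), -8*u/sqrt(64*u^2 + 64*v^2 + 1), 1/sqrt(64*u^2 + 64*v^2 + 1)), and the second partials r_uu, r_uv, r_vv. Take dot products:
  L(u, v) = r_uu · N̂ = 0,
  M(u, v) = r_uv · N̂ = 8/sqrt(64*u^2 + 64*v^2 + 1),
  N(u, v) = r_vv · N̂ = 0.
Evaluating at (u, v) = (-5/2, 5):
  L = 0, M = 8*sqrt(2001)/2001, N = 0.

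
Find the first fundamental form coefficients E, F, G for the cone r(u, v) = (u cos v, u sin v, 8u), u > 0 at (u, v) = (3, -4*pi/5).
E = 65;  F = 0;  G = 9

Partials: r_u = (cos(v), sin(v), 8), r_v = (-u*sin(v), u*cos(v), 0). As functions of (u, v):
  E = r_u · r_u = 65,
  F = r_u · r_v = 0,
  G = r_v · r_v = u^2.
Evaluating at (u, v) = (3, -4*pi/5): E = 65, F = 0, G = 9.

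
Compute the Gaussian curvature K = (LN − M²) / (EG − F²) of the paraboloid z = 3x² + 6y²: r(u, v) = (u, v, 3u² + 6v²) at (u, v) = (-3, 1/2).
K = 72/130321

Coefficients of the first fundamental form: E = 36*u^2 + 1, F = 72*u*v, G = 144*v^2 + 1.
Coefficients of the second fundamental form: L = 6/sqrt(36*u^2 + 144*v^2 + 1), M = 0, N = 12/sqrt(36*u^2 + 144*v^2 + 1).
Assemble K = (LN − M²)/(EG − F²) = 72/(1296*u^4 + 10368*u^2*v^2 + 72*u^2 + 20736*v^4 + 288*v^2 + 1). At (u, v) = (-3, 1/2): K = 72/130321.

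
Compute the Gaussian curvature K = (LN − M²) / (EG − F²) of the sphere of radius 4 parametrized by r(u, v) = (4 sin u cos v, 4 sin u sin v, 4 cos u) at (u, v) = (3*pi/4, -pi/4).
K = 1/16

Coefficients of the first fundamental form: E = 16, F = 0, G = 16*sin(u)^2.
Coefficients of the second fundamental form: L = -4*sin(u)/Abs(sin(u)), M = 0, N = -4*sin(u)^3/Abs(sin(u)).
Assemble K = (LN − M²)/(EG − F²) = 1/16. At (u, v) = (3*pi/4, -pi/4): K = 1/16.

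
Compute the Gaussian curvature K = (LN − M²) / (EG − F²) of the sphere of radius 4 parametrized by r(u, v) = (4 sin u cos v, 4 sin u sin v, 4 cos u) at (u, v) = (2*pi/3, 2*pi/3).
K = 1/16

Coefficients of the first fundamental form: E = 16, F = 0, G = 16*sin(u)^2.
Coefficients of the second fundamental form: L = -4*sin(u)/Abs(sin(u)), M = 0, N = -4*sin(u)^3/Abs(sin(u)).
Assemble K = (LN − M²)/(EG − F²) = 1/16. At (u, v) = (2*pi/3, 2*pi/3): K = 1/16.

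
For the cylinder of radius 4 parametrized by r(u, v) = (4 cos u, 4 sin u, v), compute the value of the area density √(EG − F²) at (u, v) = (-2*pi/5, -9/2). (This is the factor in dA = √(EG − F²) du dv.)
√(EG − F²)|_{(-2*pi/5, -9/2)} = 4

E = 16, F = 0, G = 1, so EG − F² = 16. Taking the positive square root: √(EG − F²) = 4. At (u, v) = (-2*pi/5, -9/2): 4.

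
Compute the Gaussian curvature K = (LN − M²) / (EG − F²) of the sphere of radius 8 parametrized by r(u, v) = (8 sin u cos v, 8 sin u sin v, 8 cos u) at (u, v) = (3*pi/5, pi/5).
K = 1/64

Coefficients of the first fundamental form: E = 64, F = 0, G = 64*sin(u)^2.
Coefficients of the second fundamental form: L = -8*sin(u)/Abs(sin(u)), M = 0, N = -8*sin(u)^3/Abs(sin(u)).
Assemble K = (LN − M²)/(EG − F²) = 1/64. At (u, v) = (3*pi/5, pi/5): K = 1/64.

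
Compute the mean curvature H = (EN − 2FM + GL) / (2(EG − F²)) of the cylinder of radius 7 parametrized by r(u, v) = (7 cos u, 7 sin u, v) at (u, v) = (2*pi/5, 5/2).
H = -1/14

With E = 49, F = 0, G = 1, L = -7, M = 0, N = 0, assemble
  H = (EN − 2FM + GL) / (2(EG − F²)) = -1/14.
At (u, v) = (2*pi/5, 5/2): H = -1/14.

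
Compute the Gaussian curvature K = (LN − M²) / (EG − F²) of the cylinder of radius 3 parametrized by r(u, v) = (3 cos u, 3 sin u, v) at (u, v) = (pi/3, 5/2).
K = 0

Coefficients of the first fundamental form: E = 9, F = 0, G = 1.
Coefficients of the second fundamental form: L = -3, M = 0, N = 0.
Assemble K = (LN − M²)/(EG − F²) = 0. At (u, v) = (pi/3, 5/2): K = 0.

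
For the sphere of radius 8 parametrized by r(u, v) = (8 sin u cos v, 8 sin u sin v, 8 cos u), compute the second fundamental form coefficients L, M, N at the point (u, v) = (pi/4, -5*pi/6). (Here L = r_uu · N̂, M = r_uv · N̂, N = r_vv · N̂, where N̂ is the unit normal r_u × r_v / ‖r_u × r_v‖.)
L = -8;  M = 0;  N = -4

Compute the unit normal N̂(u, v) = (sin(u)^2*cos(v)/Abs(sin(u)), sin(u)^2*sin(v)/Abs(sin(u)), sin(2*u)/(2*Abs(sin(u)))), and the second partials r_uu, r_uv, r_vv. Take dot products:
  L(u, v) = r_uu · N̂ = -8*sin(u)/Abs(sin(u)),
  M(u, v) = r_uv · N̂ = 0,
  N(u, v) = r_vv · N̂ = -8*sin(u)^3/Abs(sin(u)).
Evaluating at (u, v) = (pi/4, -5*pi/6):
  L = -8, M = 0, N = -4.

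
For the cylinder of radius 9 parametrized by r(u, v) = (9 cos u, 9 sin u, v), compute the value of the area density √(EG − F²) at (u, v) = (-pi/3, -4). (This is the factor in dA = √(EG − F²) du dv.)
√(EG − F²)|_{(-pi/3, -4)} = 9

E = 81, F = 0, G = 1, so EG − F² = 81. Taking the positive square root: √(EG − F²) = 9. At (u, v) = (-pi/3, -4): 9.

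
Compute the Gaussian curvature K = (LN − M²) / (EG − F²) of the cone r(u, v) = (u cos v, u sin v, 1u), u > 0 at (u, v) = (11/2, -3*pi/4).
K = 0

Coefficients of the first fundamental form: E = 2, F = 0, G = u^2.
Coefficients of the second fundamental form: L = 0, M = 0, N = sqrt(2)*u^2/(2*Abs(u)).
Assemble K = (LN − M²)/(EG − F²) = 0. At (u, v) = (11/2, -3*pi/4): K = 0.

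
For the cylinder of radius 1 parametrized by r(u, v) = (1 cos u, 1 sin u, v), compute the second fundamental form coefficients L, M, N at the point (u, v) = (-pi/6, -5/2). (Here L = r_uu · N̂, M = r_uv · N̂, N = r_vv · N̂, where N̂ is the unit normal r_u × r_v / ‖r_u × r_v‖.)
L = -1;  M = 0;  N = 0

Compute the unit normal N̂(u, v) = (cos(u), sin(u), 0), and the second partials r_uu, r_uv, r_vv. Take dot products:
  L(u, v) = r_uu · N̂ = -1,
  M(u, v) = r_uv · N̂ = 0,
  N(u, v) = r_vv · N̂ = 0.
Evaluating at (u, v) = (-pi/6, -5/2):
  L = -1, M = 0, N = 0.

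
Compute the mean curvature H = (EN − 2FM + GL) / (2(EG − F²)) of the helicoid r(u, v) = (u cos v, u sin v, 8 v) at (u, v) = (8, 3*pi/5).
H = 0

With E = 1, F = 0, G = u^2 + 64, L = 0, M = -8/sqrt(u^2 + 64), N = 0, assemble
  H = (EN − 2FM + GL) / (2(EG − F²)) = 0.
At (u, v) = (8, 3*pi/5): H = 0.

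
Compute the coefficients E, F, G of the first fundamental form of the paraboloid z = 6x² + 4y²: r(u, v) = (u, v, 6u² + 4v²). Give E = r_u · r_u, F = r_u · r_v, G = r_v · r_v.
E = 144*u^2 + 1;  F = 96*u*v;  G = 64*v^2 + 1

Compute partials: r_u = (1, 0, 12*u), r_v = (0, 1, 8*v). Then
  E = r_u · r_u = 144*u^2 + 1,
  F = r_u · r_v = 96*u*v,
  G = r_v · r_v = 64*v^2 + 1.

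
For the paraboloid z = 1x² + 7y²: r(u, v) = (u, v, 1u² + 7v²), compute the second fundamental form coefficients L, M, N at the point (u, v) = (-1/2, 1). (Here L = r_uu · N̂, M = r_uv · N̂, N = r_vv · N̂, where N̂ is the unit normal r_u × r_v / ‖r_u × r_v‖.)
L = sqrt(22)/33;  M = 0;  N = 7*sqrt(22)/33

Compute the unit normal N̂(u, v) = (-2*u/sqrt(4*u^2 + 196*v^2 + 1), -14*v/sqrt(4*u^2 + 196*v^2 + 1), 1/sqrt(4*u^2 + 196*v^2 + 1)), and the second partials r_uu, r_uv, r_vv. Take dot products:
  L(u, v) = r_uu · N̂ = 2/sqrt(4*u^2 + 196*v^2 + 1),
  M(u, v) = r_uv · N̂ = 0,
  N(u, v) = r_vv · N̂ = 14/sqrt(4*u^2 + 196*v^2 + 1).
Evaluating at (u, v) = (-1/2, 1):
  L = sqrt(22)/33, M = 0, N = 7*sqrt(22)/33.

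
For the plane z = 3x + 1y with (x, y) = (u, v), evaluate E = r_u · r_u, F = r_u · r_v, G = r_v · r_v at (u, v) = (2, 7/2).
E = 10;  F = 3;  G = 2

Partials: r_u = (1, 0, 3), r_v = (0, 1, 1). As functions of (u, v):
  E = r_u · r_u = 10,
  F = r_u · r_v = 3,
  G = r_v · r_v = 2.
Evaluating at (u, v) = (2, 7/2): E = 10, F = 3, G = 2.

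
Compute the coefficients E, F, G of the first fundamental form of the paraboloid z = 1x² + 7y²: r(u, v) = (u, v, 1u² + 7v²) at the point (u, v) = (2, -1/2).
E = 17;  F = -28;  G = 50

Partials: r_u = (1, 0, 2*u), r_v = (0, 1, 14*v). As functions of (u, v):
  E = r_u · r_u = 4*u^2 + 1,
  F = r_u · r_v = 28*u*v,
  G = r_v · r_v = 196*v^2 + 1.
Evaluating at (u, v) = (2, -1/2): E = 17, F = -28, G = 50.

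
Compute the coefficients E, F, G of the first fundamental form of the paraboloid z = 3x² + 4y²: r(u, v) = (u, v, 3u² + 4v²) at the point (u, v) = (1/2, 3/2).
E = 10;  F = 36;  G = 145

Partials: r_u = (1, 0, 6*u), r_v = (0, 1, 8*v). As functions of (u, v):
  E = r_u · r_u = 36*u^2 + 1,
  F = r_u · r_v = 48*u*v,
  G = r_v · r_v = 64*v^2 + 1.
Evaluating at (u, v) = (1/2, 3/2): E = 10, F = 36, G = 145.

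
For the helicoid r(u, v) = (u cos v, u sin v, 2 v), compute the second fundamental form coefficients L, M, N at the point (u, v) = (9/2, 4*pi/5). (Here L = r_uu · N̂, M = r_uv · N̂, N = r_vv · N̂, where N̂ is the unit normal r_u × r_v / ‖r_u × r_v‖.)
L = 0;  M = -4*sqrt(97)/97;  N = 0

Compute the unit normal N̂(u, v) = (2*sin(v)/sqrt(u^2 + 4), -2*cos(v)/sqrt(u^2 + 4), u/sqrt(u^2 + 4)), and the second partials r_uu, r_uv, r_vv. Take dot products:
  L(u, v) = r_uu · N̂ = 0,
  M(u, v) = r_uv · N̂ = -2/sqrt(u^2 + 4),
  N(u, v) = r_vv · N̂ = 0.
Evaluating at (u, v) = (9/2, 4*pi/5):
  L = 0, M = -4*sqrt(97)/97, N = 0.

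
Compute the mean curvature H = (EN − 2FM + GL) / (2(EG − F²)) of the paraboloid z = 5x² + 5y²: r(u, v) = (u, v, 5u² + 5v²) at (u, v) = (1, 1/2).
H = 635*sqrt(14)/5292

With E = 100*u^2 + 1, F = 100*u*v, G = 100*v^2 + 1, L = 10/sqrt(100*u^2 + 100*v^2 + 1), M = 0, N = 10/sqrt(100*u^2 + 100*v^2 + 1), assemble
  H = (EN − 2FM + GL) / (2(EG − F²)) = 10*(50*u^2 + 50*v^2 + 1)/(100*u^2 + 100*v^2 + 1)^(3/2).
At (u, v) = (1, 1/2): H = 635*sqrt(14)/5292.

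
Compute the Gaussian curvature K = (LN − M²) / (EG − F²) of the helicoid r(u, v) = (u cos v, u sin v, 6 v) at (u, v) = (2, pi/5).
K = -9/400

Coefficients of the first fundamental form: E = 1, F = 0, G = u^2 + 36.
Coefficients of the second fundamental form: L = 0, M = -6/sqrt(u^2 + 36), N = 0.
Assemble K = (LN − M²)/(EG − F²) = -36/(u^2 + 36)^2. At (u, v) = (2, pi/5): K = -9/400.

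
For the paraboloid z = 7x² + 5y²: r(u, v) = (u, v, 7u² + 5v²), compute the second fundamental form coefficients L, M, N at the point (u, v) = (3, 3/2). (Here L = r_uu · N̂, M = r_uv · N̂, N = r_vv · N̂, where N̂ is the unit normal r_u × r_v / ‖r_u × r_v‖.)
L = 7*sqrt(1990)/995;  M = 0;  N = sqrt(1990)/199

Compute the unit normal N̂(u, v) = (-14*u/sqrt(196*u^2 + 100*v^2 + 1), -10*v/sqrt(196*u^2 + 100*v^2 + 1), 1/sqrt(196*u^2 + 100*v^2 + 1)), and the second partials r_uu, r_uv, r_vv. Take dot products:
  L(u, v) = r_uu · N̂ = 14/sqrt(196*u^2 + 100*v^2 + 1),
  M(u, v) = r_uv · N̂ = 0,
  N(u, v) = r_vv · N̂ = 10/sqrt(196*u^2 + 100*v^2 + 1).
Evaluating at (u, v) = (3, 3/2):
  L = 7*sqrt(1990)/995, M = 0, N = sqrt(1990)/199.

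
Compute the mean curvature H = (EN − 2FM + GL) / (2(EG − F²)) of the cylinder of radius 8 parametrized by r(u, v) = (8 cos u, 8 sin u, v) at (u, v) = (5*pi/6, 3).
H = -1/16

With E = 64, F = 0, G = 1, L = -8, M = 0, N = 0, assemble
  H = (EN − 2FM + GL) / (2(EG − F²)) = -1/16.
At (u, v) = (5*pi/6, 3): H = -1/16.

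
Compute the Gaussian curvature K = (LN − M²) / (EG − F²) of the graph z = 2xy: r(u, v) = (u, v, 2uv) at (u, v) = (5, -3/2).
K = -1/3025

Coefficients of the first fundamental form: E = 4*v^2 + 1, F = 4*u*v, G = 4*u^2 + 1.
Coefficients of the second fundamental form: L = 0, M = 2/sqrt(4*u^2 + 4*v^2 + 1), N = 0.
Assemble K = (LN − M²)/(EG − F²) = -4/(16*u^4 + 32*u^2*v^2 + 8*u^2 + 16*v^4 + 8*v^2 + 1). At (u, v) = (5, -3/2): K = -1/3025.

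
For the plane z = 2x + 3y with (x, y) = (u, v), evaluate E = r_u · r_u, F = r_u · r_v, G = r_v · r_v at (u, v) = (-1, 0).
E = 5;  F = 6;  G = 10

Partials: r_u = (1, 0, 2), r_v = (0, 1, 3). As functions of (u, v):
  E = r_u · r_u = 5,
  F = r_u · r_v = 6,
  G = r_v · r_v = 10.
Evaluating at (u, v) = (-1, 0): E = 5, F = 6, G = 10.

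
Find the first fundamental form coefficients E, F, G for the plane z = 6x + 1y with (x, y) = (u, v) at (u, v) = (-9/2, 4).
E = 37;  F = 6;  G = 2

Partials: r_u = (1, 0, 6), r_v = (0, 1, 1). As functions of (u, v):
  E = r_u · r_u = 37,
  F = r_u · r_v = 6,
  G = r_v · r_v = 2.
Evaluating at (u, v) = (-9/2, 4): E = 37, F = 6, G = 2.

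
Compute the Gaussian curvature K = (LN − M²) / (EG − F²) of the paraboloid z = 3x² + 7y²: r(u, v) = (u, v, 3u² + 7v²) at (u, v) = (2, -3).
K = 84/3644281

Coefficients of the first fundamental form: E = 36*u^2 + 1, F = 84*u*v, G = 196*v^2 + 1.
Coefficients of the second fundamental form: L = 6/sqrt(36*u^2 + 196*v^2 + 1), M = 0, N = 14/sqrt(36*u^2 + 196*v^2 + 1).
Assemble K = (LN − M²)/(EG − F²) = 84/(1296*u^4 + 14112*u^2*v^2 + 72*u^2 + 38416*v^4 + 392*v^2 + 1). At (u, v) = (2, -3): K = 84/3644281.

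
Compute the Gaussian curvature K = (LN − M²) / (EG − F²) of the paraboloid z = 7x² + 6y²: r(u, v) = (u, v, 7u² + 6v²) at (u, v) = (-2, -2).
K = 168/1852321

Coefficients of the first fundamental form: E = 196*u^2 + 1, F = 168*u*v, G = 144*v^2 + 1.
Coefficients of the second fundamental form: L = 14/sqrt(196*u^2 + 144*v^2 + 1), M = 0, N = 12/sqrt(196*u^2 + 144*v^2 + 1).
Assemble K = (LN − M²)/(EG − F²) = 168/(38416*u^4 + 56448*u^2*v^2 + 392*u^2 + 20736*v^4 + 288*v^2 + 1). At (u, v) = (-2, -2): K = 168/1852321.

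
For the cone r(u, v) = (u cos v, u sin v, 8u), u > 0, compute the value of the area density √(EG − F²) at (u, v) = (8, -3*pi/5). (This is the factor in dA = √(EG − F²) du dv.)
√(EG − F²)|_{(8, -3*pi/5)} = 8*sqrt(65)

E = 65, F = 0, G = u^2, so EG − F² = 65*u^2. Taking the positive square root: √(EG − F²) = sqrt(65)*Abs(u). At (u, v) = (8, -3*pi/5): 8*sqrt(65).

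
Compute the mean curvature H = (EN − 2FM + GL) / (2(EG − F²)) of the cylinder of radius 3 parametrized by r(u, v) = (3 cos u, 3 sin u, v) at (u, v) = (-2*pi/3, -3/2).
H = -1/6

With E = 9, F = 0, G = 1, L = -3, M = 0, N = 0, assemble
  H = (EN − 2FM + GL) / (2(EG − F²)) = -1/6.
At (u, v) = (-2*pi/3, -3/2): H = -1/6.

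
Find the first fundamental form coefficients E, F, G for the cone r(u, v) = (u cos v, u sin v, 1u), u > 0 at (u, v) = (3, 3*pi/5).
E = 2;  F = 0;  G = 9

Partials: r_u = (cos(v), sin(v), 1), r_v = (-u*sin(v), u*cos(v), 0). As functions of (u, v):
  E = r_u · r_u = 2,
  F = r_u · r_v = 0,
  G = r_v · r_v = u^2.
Evaluating at (u, v) = (3, 3*pi/5): E = 2, F = 0, G = 9.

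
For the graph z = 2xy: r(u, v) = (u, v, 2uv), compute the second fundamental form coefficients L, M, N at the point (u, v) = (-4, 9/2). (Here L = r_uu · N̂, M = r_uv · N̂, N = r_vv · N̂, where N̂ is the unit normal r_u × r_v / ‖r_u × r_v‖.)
L = 0;  M = sqrt(146)/73;  N = 0

Compute the unit normal N̂(u, v) = (-2*v/sqrt(4*u^2 + 4*v^2 + 1), -2*u/sqrt(4*u^2 + 4*v^2 + 1), 1/sqrt(4*u^2 + 4*v^2 + 1)), and the second partials r_uu, r_uv, r_vv. Take dot products:
  L(u, v) = r_uu · N̂ = 0,
  M(u, v) = r_uv · N̂ = 2/sqrt(4*u^2 + 4*v^2 + 1),
  N(u, v) = r_vv · N̂ = 0.
Evaluating at (u, v) = (-4, 9/2):
  L = 0, M = sqrt(146)/73, N = 0.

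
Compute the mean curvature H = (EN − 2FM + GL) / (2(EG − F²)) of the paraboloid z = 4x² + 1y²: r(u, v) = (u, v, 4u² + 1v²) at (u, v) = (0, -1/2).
H = 9*sqrt(2)/4

With E = 64*u^2 + 1, F = 16*u*v, G = 4*v^2 + 1, L = 8/sqrt(64*u^2 + 4*v^2 + 1), M = 0, N = 2/sqrt(64*u^2 + 4*v^2 + 1), assemble
  H = (EN − 2FM + GL) / (2(EG − F²)) = (64*u^2 + 16*v^2 + 5)/(64*u^2 + 4*v^2 + 1)^(3/2).
At (u, v) = (0, -1/2): H = 9*sqrt(2)/4.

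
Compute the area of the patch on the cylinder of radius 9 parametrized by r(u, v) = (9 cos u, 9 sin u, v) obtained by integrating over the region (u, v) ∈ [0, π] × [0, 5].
Area = 45*pi

Area = ∫∫ √(EG − F²) du dv with √(EG − F²) = 9. Integrating over [0, π] × [0, 5] gives 45*pi.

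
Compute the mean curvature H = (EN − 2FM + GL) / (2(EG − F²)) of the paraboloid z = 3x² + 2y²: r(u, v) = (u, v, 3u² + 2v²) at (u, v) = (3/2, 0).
H = 167*sqrt(82)/6724

With E = 36*u^2 + 1, F = 24*u*v, G = 16*v^2 + 1, L = 6/sqrt(36*u^2 + 16*v^2 + 1), M = 0, N = 4/sqrt(36*u^2 + 16*v^2 + 1), assemble
  H = (EN − 2FM + GL) / (2(EG − F²)) = (72*u^2 + 48*v^2 + 5)/(36*u^2 + 16*v^2 + 1)^(3/2).
At (u, v) = (3/2, 0): H = 167*sqrt(82)/6724.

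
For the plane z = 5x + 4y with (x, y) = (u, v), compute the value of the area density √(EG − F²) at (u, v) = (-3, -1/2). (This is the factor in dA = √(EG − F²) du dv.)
√(EG − F²)|_{(-3, -1/2)} = sqrt(42)

E = 26, F = 20, G = 17, so EG − F² = 42. Taking the positive square root: √(EG − F²) = sqrt(42). At (u, v) = (-3, -1/2): sqrt(42).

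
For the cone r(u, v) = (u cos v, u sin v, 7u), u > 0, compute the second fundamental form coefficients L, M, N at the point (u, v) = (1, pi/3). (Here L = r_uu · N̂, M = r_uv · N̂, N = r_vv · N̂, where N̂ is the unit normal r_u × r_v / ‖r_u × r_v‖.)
L = 0;  M = 0;  N = 7*sqrt(2)/10

Compute the unit normal N̂(u, v) = (-7*sqrt(2)*u*cos(v)/(10*Abs(u)), -7*sqrt(2)*u*sin(v)/(10*Abs(u)), sqrt(2)*u/(10*Abs(u))), and the second partials r_uu, r_uv, r_vv. Take dot products:
  L(u, v) = r_uu · N̂ = 0,
  M(u, v) = r_uv · N̂ = 0,
  N(u, v) = r_vv · N̂ = 7*sqrt(2)*u^2/(10*Abs(u)).
Evaluating at (u, v) = (1, pi/3):
  L = 0, M = 0, N = 7*sqrt(2)/10.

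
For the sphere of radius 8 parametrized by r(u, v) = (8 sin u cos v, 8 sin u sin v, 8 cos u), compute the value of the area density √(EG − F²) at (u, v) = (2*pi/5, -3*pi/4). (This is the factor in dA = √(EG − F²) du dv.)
√(EG − F²)|_{(2*pi/5, -3*pi/4)} = 16*sqrt(2*sqrt(5) + 10)

E = 64, F = 0, G = 64*sin(u)^2, so EG − F² = 4096*sin(u)^2. Taking the positive square root: √(EG − F²) = 64*Abs(sin(u)). At (u, v) = (2*pi/5, -3*pi/4): 16*sqrt(2*sqrt(5) + 10).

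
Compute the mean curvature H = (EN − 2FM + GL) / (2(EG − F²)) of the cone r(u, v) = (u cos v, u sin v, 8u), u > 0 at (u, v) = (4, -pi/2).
H = sqrt(65)/65

With E = 65, F = 0, G = u^2, L = 0, M = 0, N = 8*sqrt(65)*u^2/(65*Abs(u)), assemble
  H = (EN − 2FM + GL) / (2(EG − F²)) = 4*sqrt(65)/(65*Abs(u)).
At (u, v) = (4, -pi/2): H = sqrt(65)/65.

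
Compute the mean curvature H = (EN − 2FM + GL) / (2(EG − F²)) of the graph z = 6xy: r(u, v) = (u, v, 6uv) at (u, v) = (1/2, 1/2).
H = -54*sqrt(19)/361

With E = 36*v^2 + 1, F = 36*u*v, G = 36*u^2 + 1, L = 0, M = 6/sqrt(36*u^2 + 36*v^2 + 1), N = 0, assemble
  H = (EN − 2FM + GL) / (2(EG − F²)) = -216*u*v/(36*u^2 + 36*v^2 + 1)^(3/2).
At (u, v) = (1/2, 1/2): H = -54*sqrt(19)/361.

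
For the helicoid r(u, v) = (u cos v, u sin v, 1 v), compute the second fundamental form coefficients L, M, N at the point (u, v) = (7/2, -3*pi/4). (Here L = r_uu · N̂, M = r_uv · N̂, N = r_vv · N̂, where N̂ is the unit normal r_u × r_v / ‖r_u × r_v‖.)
L = 0;  M = -2*sqrt(53)/53;  N = 0

Compute the unit normal N̂(u, v) = (sin(v)/sqrt(u^2 + 1), -cos(v)/sqrt(u^2 + 1), u/sqrt(u^2 + 1)), and the second partials r_uu, r_uv, r_vv. Take dot products:
  L(u, v) = r_uu · N̂ = 0,
  M(u, v) = r_uv · N̂ = -1/sqrt(u^2 + 1),
  N(u, v) = r_vv · N̂ = 0.
Evaluating at (u, v) = (7/2, -3*pi/4):
  L = 0, M = -2*sqrt(53)/53, N = 0.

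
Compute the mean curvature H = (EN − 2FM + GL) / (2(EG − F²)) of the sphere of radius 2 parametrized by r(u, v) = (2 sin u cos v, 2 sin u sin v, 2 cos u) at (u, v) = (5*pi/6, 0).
H = -1/2

With E = 4, F = 0, G = 4*sin(u)^2, L = -2*sin(u)/Abs(sin(u)), M = 0, N = -2*sin(u)^3/Abs(sin(u)), assemble
  H = (EN − 2FM + GL) / (2(EG − F²)) = -sin(u)/(2*Abs(sin(u))).
At (u, v) = (5*pi/6, 0): H = -1/2.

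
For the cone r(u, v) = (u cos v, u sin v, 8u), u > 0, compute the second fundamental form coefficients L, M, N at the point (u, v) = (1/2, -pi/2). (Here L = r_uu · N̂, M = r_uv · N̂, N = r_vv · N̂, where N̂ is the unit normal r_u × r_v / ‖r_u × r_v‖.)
L = 0;  M = 0;  N = 4*sqrt(65)/65

Compute the unit normal N̂(u, v) = (-8*sqrt(65)*u*cos(v)/(65*Abs(u)), -8*sqrt(65)*u*sin(v)/(65*Abs(u)), sqrt(65)*u/(65*Abs(u))), and the second partials r_uu, r_uv, r_vv. Take dot products:
  L(u, v) = r_uu · N̂ = 0,
  M(u, v) = r_uv · N̂ = 0,
  N(u, v) = r_vv · N̂ = 8*sqrt(65)*u^2/(65*Abs(u)).
Evaluating at (u, v) = (1/2, -pi/2):
  L = 0, M = 0, N = 4*sqrt(65)/65.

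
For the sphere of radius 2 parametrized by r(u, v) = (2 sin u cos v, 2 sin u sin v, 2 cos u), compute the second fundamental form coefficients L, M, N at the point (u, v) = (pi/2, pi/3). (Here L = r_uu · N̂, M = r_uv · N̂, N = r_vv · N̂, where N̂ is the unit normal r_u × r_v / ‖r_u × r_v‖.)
L = -2;  M = 0;  N = -2

Compute the unit normal N̂(u, v) = (sin(u)^2*cos(v)/Abs(sin(u)), sin(u)^2*sin(v)/Abs(sin(u)), sin(2*u)/(2*Abs(sin(u)))), and the second partials r_uu, r_uv, r_vv. Take dot products:
  L(u, v) = r_uu · N̂ = -2*sin(u)/Abs(sin(u)),
  M(u, v) = r_uv · N̂ = 0,
  N(u, v) = r_vv · N̂ = -2*sin(u)^3/Abs(sin(u)).
Evaluating at (u, v) = (pi/2, pi/3):
  L = -2, M = 0, N = -2.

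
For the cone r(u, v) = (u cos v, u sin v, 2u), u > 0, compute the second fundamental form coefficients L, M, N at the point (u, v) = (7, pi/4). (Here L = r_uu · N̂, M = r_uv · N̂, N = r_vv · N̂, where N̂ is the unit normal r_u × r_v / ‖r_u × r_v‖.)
L = 0;  M = 0;  N = 14*sqrt(5)/5

Compute the unit normal N̂(u, v) = (-2*sqrt(5)*u*cos(v)/(5*Abs(u)), -2*sqrt(5)*u*sin(v)/(5*Abs(u)), sqrt(5)*u/(5*Abs(u))), and the second partials r_uu, r_uv, r_vv. Take dot products:
  L(u, v) = r_uu · N̂ = 0,
  M(u, v) = r_uv · N̂ = 0,
  N(u, v) = r_vv · N̂ = 2*sqrt(5)*u^2/(5*Abs(u)).
Evaluating at (u, v) = (7, pi/4):
  L = 0, M = 0, N = 14*sqrt(5)/5.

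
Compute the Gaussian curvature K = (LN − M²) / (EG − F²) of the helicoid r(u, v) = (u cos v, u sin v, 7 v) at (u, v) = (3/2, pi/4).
K = -784/42025

Coefficients of the first fundamental form: E = 1, F = 0, G = u^2 + 49.
Coefficients of the second fundamental form: L = 0, M = -7/sqrt(u^2 + 49), N = 0.
Assemble K = (LN − M²)/(EG − F²) = -49/(u^2 + 49)^2. At (u, v) = (3/2, pi/4): K = -784/42025.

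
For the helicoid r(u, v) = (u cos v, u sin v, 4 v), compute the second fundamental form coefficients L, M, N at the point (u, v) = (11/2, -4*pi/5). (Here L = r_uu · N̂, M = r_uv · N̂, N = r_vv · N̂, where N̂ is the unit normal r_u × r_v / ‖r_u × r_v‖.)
L = 0;  M = -8*sqrt(185)/185;  N = 0

Compute the unit normal N̂(u, v) = (4*sin(v)/sqrt(u^2 + 16), -4*cos(v)/sqrt(u^2 + 16), u/sqrt(u^2 + 16)), and the second partials r_uu, r_uv, r_vv. Take dot products:
  L(u, v) = r_uu · N̂ = 0,
  M(u, v) = r_uv · N̂ = -4/sqrt(u^2 + 16),
  N(u, v) = r_vv · N̂ = 0.
Evaluating at (u, v) = (11/2, -4*pi/5):
  L = 0, M = -8*sqrt(185)/185, N = 0.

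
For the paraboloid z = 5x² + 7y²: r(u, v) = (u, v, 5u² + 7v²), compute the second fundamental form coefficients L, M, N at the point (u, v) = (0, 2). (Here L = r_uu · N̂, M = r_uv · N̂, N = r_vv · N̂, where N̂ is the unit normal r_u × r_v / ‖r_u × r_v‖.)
L = 2*sqrt(785)/157;  M = 0;  N = 14*sqrt(785)/785

Compute the unit normal N̂(u, v) = (-10*u/sqrt(100*u^2 + 196*v^2 + 1), -14*v/sqrt(100*u^2 + 196*v^2 + 1), 1/sqrt(100*u^2 + 196*v^2 + 1)), and the second partials r_uu, r_uv, r_vv. Take dot products:
  L(u, v) = r_uu · N̂ = 10/sqrt(100*u^2 + 196*v^2 + 1),
  M(u, v) = r_uv · N̂ = 0,
  N(u, v) = r_vv · N̂ = 14/sqrt(100*u^2 + 196*v^2 + 1).
Evaluating at (u, v) = (0, 2):
  L = 2*sqrt(785)/157, M = 0, N = 14*sqrt(785)/785.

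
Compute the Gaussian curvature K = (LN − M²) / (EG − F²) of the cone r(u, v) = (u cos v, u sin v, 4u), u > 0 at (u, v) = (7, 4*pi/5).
K = 0

Coefficients of the first fundamental form: E = 17, F = 0, G = u^2.
Coefficients of the second fundamental form: L = 0, M = 0, N = 4*sqrt(17)*u^2/(17*Abs(u)).
Assemble K = (LN − M²)/(EG − F²) = 0. At (u, v) = (7, 4*pi/5): K = 0.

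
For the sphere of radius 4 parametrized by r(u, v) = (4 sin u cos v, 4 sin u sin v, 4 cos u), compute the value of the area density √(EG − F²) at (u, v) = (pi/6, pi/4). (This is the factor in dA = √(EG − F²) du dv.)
√(EG − F²)|_{(pi/6, pi/4)} = 8

E = 16, F = 0, G = 16*sin(u)^2, so EG − F² = 256*sin(u)^2. Taking the positive square root: √(EG − F²) = 16*Abs(sin(u)). At (u, v) = (pi/6, pi/4): 8.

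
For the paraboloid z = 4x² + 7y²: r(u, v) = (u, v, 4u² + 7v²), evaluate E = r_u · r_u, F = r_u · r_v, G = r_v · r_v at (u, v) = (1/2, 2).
E = 17;  F = 112;  G = 785

Partials: r_u = (1, 0, 8*u), r_v = (0, 1, 14*v). As functions of (u, v):
  E = r_u · r_u = 64*u^2 + 1,
  F = r_u · r_v = 112*u*v,
  G = r_v · r_v = 196*v^2 + 1.
Evaluating at (u, v) = (1/2, 2): E = 17, F = 112, G = 785.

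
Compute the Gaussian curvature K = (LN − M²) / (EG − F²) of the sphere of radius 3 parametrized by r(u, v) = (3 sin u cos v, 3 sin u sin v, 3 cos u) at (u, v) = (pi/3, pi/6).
K = 1/9

Coefficients of the first fundamental form: E = 9, F = 0, G = 9*sin(u)^2.
Coefficients of the second fundamental form: L = -3*sin(u)/Abs(sin(u)), M = 0, N = -3*sin(u)^3/Abs(sin(u)).
Assemble K = (LN − M²)/(EG − F²) = 1/9. At (u, v) = (pi/3, pi/6): K = 1/9.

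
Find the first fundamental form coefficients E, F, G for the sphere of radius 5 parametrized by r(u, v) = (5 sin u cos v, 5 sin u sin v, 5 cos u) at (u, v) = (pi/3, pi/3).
E = 25;  F = 0;  G = 75/4

Partials: r_u = (5*cos(u)*cos(v), 5*sin(v)*cos(u), -5*sin(u)), r_v = (-5*sin(u)*sin(v), 5*sin(u)*cos(v), 0). As functions of (u, v):
  E = r_u · r_u = 25,
  F = r_u · r_v = 0,
  G = r_v · r_v = 25*sin(u)^2.
Evaluating at (u, v) = (pi/3, pi/3): E = 25, F = 0, G = 75/4.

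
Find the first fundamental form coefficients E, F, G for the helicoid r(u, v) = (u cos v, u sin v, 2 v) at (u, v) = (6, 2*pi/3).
E = 1;  F = 0;  G = 40

Partials: r_u = (cos(v), sin(v), 0), r_v = (-u*sin(v), u*cos(v), 2). As functions of (u, v):
  E = r_u · r_u = 1,
  F = r_u · r_v = 0,
  G = r_v · r_v = u^2 + 4.
Evaluating at (u, v) = (6, 2*pi/3): E = 1, F = 0, G = 40.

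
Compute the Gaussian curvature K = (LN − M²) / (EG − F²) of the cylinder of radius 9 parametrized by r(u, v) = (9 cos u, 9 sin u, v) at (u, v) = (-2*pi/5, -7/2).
K = 0

Coefficients of the first fundamental form: E = 81, F = 0, G = 1.
Coefficients of the second fundamental form: L = -9, M = 0, N = 0.
Assemble K = (LN − M²)/(EG − F²) = 0. At (u, v) = (-2*pi/5, -7/2): K = 0.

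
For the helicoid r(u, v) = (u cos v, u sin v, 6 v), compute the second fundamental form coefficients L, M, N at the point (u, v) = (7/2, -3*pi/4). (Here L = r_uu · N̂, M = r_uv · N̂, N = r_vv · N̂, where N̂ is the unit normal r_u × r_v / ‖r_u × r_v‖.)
L = 0;  M = -12*sqrt(193)/193;  N = 0

Compute the unit normal N̂(u, v) = (6*sin(v)/sqrt(u^2 + 36), -6*cos(v)/sqrt(u^2 + 36), u/sqrt(u^2 + 36)), and the second partials r_uu, r_uv, r_vv. Take dot products:
  L(u, v) = r_uu · N̂ = 0,
  M(u, v) = r_uv · N̂ = -6/sqrt(u^2 + 36),
  N(u, v) = r_vv · N̂ = 0.
Evaluating at (u, v) = (7/2, -3*pi/4):
  L = 0, M = -12*sqrt(193)/193, N = 0.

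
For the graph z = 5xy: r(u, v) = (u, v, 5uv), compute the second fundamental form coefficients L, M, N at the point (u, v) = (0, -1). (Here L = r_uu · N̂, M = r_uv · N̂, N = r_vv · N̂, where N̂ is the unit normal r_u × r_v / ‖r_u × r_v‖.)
L = 0;  M = 5*sqrt(26)/26;  N = 0

Compute the unit normal N̂(u, v) = (-5*v/sqrt(25*u^2 + 25*v^2 + 1), -5*u/sqrt(25*u^2 + 25*v^2 + 1), 1/sqrt(25*u^2 + 25*v^2 + 1)), and the second partials r_uu, r_uv, r_vv. Take dot products:
  L(u, v) = r_uu · N̂ = 0,
  M(u, v) = r_uv · N̂ = 5/sqrt(25*u^2 + 25*v^2 + 1),
  N(u, v) = r_vv · N̂ = 0.
Evaluating at (u, v) = (0, -1):
  L = 0, M = 5*sqrt(26)/26, N = 0.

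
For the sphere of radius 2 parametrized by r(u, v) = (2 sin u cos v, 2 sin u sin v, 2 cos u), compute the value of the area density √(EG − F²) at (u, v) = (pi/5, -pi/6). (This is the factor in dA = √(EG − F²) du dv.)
√(EG − F²)|_{(pi/5, -pi/6)} = sqrt(10 - 2*sqrt(5))

E = 4, F = 0, G = 4*sin(u)^2, so EG − F² = 16*sin(u)^2. Taking the positive square root: √(EG − F²) = 4*Abs(sin(u)). At (u, v) = (pi/5, -pi/6): sqrt(10 - 2*sqrt(5)).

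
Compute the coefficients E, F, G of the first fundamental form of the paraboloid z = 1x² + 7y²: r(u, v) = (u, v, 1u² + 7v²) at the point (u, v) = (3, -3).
E = 37;  F = -252;  G = 1765

Partials: r_u = (1, 0, 2*u), r_v = (0, 1, 14*v). As functions of (u, v):
  E = r_u · r_u = 4*u^2 + 1,
  F = r_u · r_v = 28*u*v,
  G = r_v · r_v = 196*v^2 + 1.
Evaluating at (u, v) = (3, -3): E = 37, F = -252, G = 1765.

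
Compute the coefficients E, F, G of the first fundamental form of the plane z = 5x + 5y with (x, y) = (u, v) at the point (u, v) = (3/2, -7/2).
E = 26;  F = 25;  G = 26

Partials: r_u = (1, 0, 5), r_v = (0, 1, 5). As functions of (u, v):
  E = r_u · r_u = 26,
  F = r_u · r_v = 25,
  G = r_v · r_v = 26.
Evaluating at (u, v) = (3/2, -7/2): E = 26, F = 25, G = 26.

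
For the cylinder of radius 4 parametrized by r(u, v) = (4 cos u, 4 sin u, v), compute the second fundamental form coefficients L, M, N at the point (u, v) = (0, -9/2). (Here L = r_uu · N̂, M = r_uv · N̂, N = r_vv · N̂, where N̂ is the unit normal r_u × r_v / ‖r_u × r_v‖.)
L = -4;  M = 0;  N = 0

Compute the unit normal N̂(u, v) = (cos(u), sin(u), 0), and the second partials r_uu, r_uv, r_vv. Take dot products:
  L(u, v) = r_uu · N̂ = -4,
  M(u, v) = r_uv · N̂ = 0,
  N(u, v) = r_vv · N̂ = 0.
Evaluating at (u, v) = (0, -9/2):
  L = -4, M = 0, N = 0.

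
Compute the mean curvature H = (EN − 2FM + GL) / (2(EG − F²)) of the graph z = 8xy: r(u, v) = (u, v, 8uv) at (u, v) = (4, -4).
H = 8192*sqrt(2049)/4198401

With E = 64*v^2 + 1, F = 64*u*v, G = 64*u^2 + 1, L = 0, M = 8/sqrt(64*u^2 + 64*v^2 + 1), N = 0, assemble
  H = (EN − 2FM + GL) / (2(EG − F²)) = -512*u*v/(64*u^2 + 64*v^2 + 1)^(3/2).
At (u, v) = (4, -4): H = 8192*sqrt(2049)/4198401.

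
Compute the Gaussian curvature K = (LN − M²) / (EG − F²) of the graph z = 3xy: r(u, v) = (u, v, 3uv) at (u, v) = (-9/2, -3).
K = -144/1117249

Coefficients of the first fundamental form: E = 9*v^2 + 1, F = 9*u*v, G = 9*u^2 + 1.
Coefficients of the second fundamental form: L = 0, M = 3/sqrt(9*u^2 + 9*v^2 + 1), N = 0.
Assemble K = (LN − M²)/(EG − F²) = -9/(81*u^4 + 162*u^2*v^2 + 18*u^2 + 81*v^4 + 18*v^2 + 1). At (u, v) = (-9/2, -3): K = -144/1117249.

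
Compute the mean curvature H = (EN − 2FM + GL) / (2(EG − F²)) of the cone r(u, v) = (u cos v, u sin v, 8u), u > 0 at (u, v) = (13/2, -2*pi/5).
H = 8*sqrt(65)/845

With E = 65, F = 0, G = u^2, L = 0, M = 0, N = 8*sqrt(65)*u^2/(65*Abs(u)), assemble
  H = (EN − 2FM + GL) / (2(EG − F²)) = 4*sqrt(65)/(65*Abs(u)).
At (u, v) = (13/2, -2*pi/5): H = 8*sqrt(65)/845.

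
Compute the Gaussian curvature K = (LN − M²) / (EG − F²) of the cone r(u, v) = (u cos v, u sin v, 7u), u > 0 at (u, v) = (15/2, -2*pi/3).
K = 0

Coefficients of the first fundamental form: E = 50, F = 0, G = u^2.
Coefficients of the second fundamental form: L = 0, M = 0, N = 7*sqrt(2)*u^2/(10*Abs(u)).
Assemble K = (LN − M²)/(EG − F²) = 0. At (u, v) = (15/2, -2*pi/3): K = 0.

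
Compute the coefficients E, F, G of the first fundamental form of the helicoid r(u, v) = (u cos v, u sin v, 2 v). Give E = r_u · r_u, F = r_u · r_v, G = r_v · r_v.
E = 1;  F = 0;  G = u^2 + 4

Compute partials: r_u = (cos(v), sin(v), 0), r_v = (-u*sin(v), u*cos(v), 2). Then
  E = r_u · r_u = 1,
  F = r_u · r_v = 0,
  G = r_v · r_v = u^2 + 4.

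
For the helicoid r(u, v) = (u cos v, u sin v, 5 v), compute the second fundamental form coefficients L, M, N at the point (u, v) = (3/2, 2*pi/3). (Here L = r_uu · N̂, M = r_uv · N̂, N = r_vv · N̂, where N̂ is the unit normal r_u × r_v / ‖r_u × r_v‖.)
L = 0;  M = -10*sqrt(109)/109;  N = 0

Compute the unit normal N̂(u, v) = (5*sin(v)/sqrt(u^2 + 25), -5*cos(v)/sqrt(u^2 + 25), u/sqrt(u^2 + 25)), and the second partials r_uu, r_uv, r_vv. Take dot products:
  L(u, v) = r_uu · N̂ = 0,
  M(u, v) = r_uv · N̂ = -5/sqrt(u^2 + 25),
  N(u, v) = r_vv · N̂ = 0.
Evaluating at (u, v) = (3/2, 2*pi/3):
  L = 0, M = -10*sqrt(109)/109, N = 0.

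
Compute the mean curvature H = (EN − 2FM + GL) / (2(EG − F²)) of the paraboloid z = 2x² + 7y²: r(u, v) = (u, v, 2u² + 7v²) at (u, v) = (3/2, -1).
H = 653*sqrt(233)/54289

With E = 16*u^2 + 1, F = 56*u*v, G = 196*v^2 + 1, L = 4/sqrt(16*u^2 + 196*v^2 + 1), M = 0, N = 14/sqrt(16*u^2 + 196*v^2 + 1), assemble
  H = (EN − 2FM + GL) / (2(EG − F²)) = (112*u^2 + 392*v^2 + 9)/(16*u^2 + 196*v^2 + 1)^(3/2).
At (u, v) = (3/2, -1): H = 653*sqrt(233)/54289.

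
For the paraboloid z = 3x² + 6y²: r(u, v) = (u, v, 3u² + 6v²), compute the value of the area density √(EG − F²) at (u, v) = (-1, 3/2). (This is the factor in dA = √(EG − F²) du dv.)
√(EG − F²)|_{(-1, 3/2)} = 19

E = 36*u^2 + 1, F = 72*u*v, G = 144*v^2 + 1, so EG − F² = 36*u^2 + 144*v^2 + 1. Taking the positive square root: √(EG − F²) = sqrt(36*u^2 + 144*v^2 + 1). At (u, v) = (-1, 3/2): 19.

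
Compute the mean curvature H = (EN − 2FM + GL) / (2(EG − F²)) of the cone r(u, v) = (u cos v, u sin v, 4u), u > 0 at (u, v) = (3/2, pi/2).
H = 4*sqrt(17)/51

With E = 17, F = 0, G = u^2, L = 0, M = 0, N = 4*sqrt(17)*u^2/(17*Abs(u)), assemble
  H = (EN − 2FM + GL) / (2(EG − F²)) = 2*sqrt(17)/(17*Abs(u)).
At (u, v) = (3/2, pi/2): H = 4*sqrt(17)/51.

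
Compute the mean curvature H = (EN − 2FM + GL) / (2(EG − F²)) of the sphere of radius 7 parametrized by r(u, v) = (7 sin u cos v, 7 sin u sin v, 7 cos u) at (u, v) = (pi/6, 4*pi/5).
H = -1/7

With E = 49, F = 0, G = 49*sin(u)^2, L = -7*sin(u)/Abs(sin(u)), M = 0, N = -7*sin(u)^3/Abs(sin(u)), assemble
  H = (EN − 2FM + GL) / (2(EG − F²)) = -sin(u)/(7*Abs(sin(u))).
At (u, v) = (pi/6, 4*pi/5): H = -1/7.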